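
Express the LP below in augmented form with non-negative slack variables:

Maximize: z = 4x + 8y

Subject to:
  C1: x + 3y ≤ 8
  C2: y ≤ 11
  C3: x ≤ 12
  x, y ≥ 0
max z = 4x + 8y

s.t.
  x + 3y + s1 = 8
  y + s2 = 11
  x + s3 = 12
  x, y, s1, s2, s3 ≥ 0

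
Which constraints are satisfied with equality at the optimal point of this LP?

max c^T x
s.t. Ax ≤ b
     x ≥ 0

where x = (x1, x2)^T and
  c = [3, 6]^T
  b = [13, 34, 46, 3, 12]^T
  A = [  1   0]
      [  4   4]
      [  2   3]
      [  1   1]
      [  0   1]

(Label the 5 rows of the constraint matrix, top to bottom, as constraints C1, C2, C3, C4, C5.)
Optimal: x1 = 0, x2 = 3
Binding: C4, x1 ≥ 0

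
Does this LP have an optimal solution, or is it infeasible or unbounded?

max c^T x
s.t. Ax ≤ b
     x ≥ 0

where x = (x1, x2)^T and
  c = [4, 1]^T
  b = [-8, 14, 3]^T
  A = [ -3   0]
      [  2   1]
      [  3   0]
One constraint requires 3x1 ≤ 3, while the constraint -3x1 ≤ -8 is equivalent to 3x1 ≥ 8. Together they would need 8 ≤ 3x1 ≤ 3, which is impossible since 8 > 3. No point satisfies all constraints.

Infeasible — the constraint set is empty.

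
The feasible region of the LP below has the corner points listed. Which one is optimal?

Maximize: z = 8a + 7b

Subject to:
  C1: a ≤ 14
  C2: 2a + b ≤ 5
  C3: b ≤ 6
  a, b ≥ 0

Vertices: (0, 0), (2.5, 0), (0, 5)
Evaluating z = 8a + 7b at each vertex:
  (0, 0): z = 0
  (2.5, 0): z = 20
  (0, 5): z = 35

The largest value is z = 35, attained at (0, 5).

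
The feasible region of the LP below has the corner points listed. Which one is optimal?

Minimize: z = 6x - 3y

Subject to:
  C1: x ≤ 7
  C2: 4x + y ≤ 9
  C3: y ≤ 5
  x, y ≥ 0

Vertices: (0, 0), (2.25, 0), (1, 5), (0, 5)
(0, 5) with z = -15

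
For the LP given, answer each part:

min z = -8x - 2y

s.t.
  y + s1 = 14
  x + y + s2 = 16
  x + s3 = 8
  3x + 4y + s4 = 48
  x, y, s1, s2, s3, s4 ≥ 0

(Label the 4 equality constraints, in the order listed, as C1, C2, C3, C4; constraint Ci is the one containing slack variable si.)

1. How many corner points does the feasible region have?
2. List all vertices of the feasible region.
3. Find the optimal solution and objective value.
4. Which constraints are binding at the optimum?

1. 4
2. (0, 0), (8, 0), (8, 6), (0, 12)
3. x = 8, y = 6, z = -76
4. C3, C4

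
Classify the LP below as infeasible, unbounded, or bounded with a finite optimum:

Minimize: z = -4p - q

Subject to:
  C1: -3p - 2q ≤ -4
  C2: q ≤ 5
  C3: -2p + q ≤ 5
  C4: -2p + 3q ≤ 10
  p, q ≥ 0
Feasible point: (0, 2) satisfies every constraint, so the LP is feasible.
Direction d = (1, 0): for each constraint row a, a·d ≤ 0 —
  (-3)(1) + (-2)(0) = -3 ≤ 0
  (0)(1) + (1)(0) = 0 ≤ 0
  (-2)(1) + (1)(0) = -2 ≤ 0
  (-2)(1) + (3)(0) = -2 ≤ 0
and d ≥ 0, so (0, 2) + t·d stays feasible for every t ≥ 0. Along this ray z = -4p - q changes by -4 per unit t, so z → −∞.

Unbounded: there is a feasible ray along which z → −∞.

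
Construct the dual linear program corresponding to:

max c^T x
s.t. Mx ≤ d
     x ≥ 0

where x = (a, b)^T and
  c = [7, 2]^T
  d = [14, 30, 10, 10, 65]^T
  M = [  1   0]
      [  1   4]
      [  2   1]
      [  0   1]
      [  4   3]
Minimize: z = 14y1 + 30y2 + 10y3 + 10y4 + 65y5

Subject to:
  C1: -y1 - y2 - 2y3 - 4y5 ≤ -7
  C2: -4y2 - y3 - y4 - 3y5 ≤ -2
  y1, y2, y3, y4, y5 ≥ 0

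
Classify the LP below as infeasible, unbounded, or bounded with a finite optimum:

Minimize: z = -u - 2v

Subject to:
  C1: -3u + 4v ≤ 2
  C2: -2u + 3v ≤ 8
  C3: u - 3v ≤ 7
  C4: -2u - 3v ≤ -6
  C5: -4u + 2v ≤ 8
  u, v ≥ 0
Feasible point: (2, 1) satisfies every constraint, so the LP is feasible.
Direction d = (3, 2): for each constraint row a, a·d ≤ 0 —
  (-3)(3) + (4)(2) = -1 ≤ 0
  (-2)(3) + (3)(2) = 0 ≤ 0
  (1)(3) + (-3)(2) = -3 ≤ 0
  (-2)(3) + (-3)(2) = -12 ≤ 0
  (-4)(3) + (2)(2) = -8 ≤ 0
and d ≥ 0, so (2, 1) + t·d stays feasible for every t ≥ 0. Along this ray z = -u - 2v changes by -7 per unit t, so z → −∞.

Unbounded — the objective can decrease without bound over the feasible region.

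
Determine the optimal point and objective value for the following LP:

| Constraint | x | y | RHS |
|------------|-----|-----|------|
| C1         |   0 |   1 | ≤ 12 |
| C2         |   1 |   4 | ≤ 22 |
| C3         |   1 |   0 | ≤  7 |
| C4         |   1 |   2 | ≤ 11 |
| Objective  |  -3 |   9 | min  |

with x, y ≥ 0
Each vertex is the intersection of two constraint boundaries that also satisfies all remaining constraints:
  x = 0 and y = 0 → (0, 0)
  x = 7 and y = 0 → (7, 0)
  x = 7 and x + 2y = 11 → (7, 2)
  x + 4y = 22 and x + 2y = 11 → (0, 5.5)

Evaluating z = -3x + 9y at each vertex:
  (0, 0): z = 0
  (7, 0): z = -21
  (7, 2): z = -3
  (0, 5.5): z = 49.5

The minimum is at (7, 0) with z = -21.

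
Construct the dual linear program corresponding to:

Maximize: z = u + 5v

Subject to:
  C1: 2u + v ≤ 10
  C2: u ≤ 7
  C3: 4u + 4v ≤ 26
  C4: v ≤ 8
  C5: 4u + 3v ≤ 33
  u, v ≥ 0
Minimize: z = 10y1 + 7y2 + 26y3 + 8y4 + 33y5

Subject to:
  C1: -2y1 - y2 - 4y3 - 4y5 ≤ -1
  C2: -y1 - 4y3 - y4 - 3y5 ≤ -5
  y1, y2, y3, y4, y5 ≥ 0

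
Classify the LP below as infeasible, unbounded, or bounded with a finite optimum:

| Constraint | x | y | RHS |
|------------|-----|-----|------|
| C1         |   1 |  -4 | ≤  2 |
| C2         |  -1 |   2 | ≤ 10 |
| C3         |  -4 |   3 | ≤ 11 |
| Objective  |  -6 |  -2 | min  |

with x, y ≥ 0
Feasible point: (0, 0) satisfies every constraint, so the LP is feasible.
Direction d = (4, 1): for each constraint row a, a·d ≤ 0 —
  (1)(4) + (-4)(1) = 0 ≤ 0
  (-1)(4) + (2)(1) = -2 ≤ 0
  (-4)(4) + (3)(1) = -13 ≤ 0
and d ≥ 0, so (0, 0) + t·d stays feasible for every t ≥ 0. Along this ray z = -6x - 2y changes by -26 per unit t, so z → −∞.

Unbounded: there is a feasible ray along which z → −∞.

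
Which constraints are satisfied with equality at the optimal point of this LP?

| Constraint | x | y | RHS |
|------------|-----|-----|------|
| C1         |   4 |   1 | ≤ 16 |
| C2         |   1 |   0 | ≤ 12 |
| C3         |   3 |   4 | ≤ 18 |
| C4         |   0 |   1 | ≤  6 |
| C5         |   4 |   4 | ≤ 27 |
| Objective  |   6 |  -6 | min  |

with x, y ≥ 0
Optimal: x = 0, y = 4.5
Slack at optimum:
  C1: slack = 11.5
  C2: slack = 12
  C3: slack = 0 (binding)
  C4: slack = 1.5
  C5: slack = 9
  x ≥ 0: x = 0 (binding)
  y ≥ 0: y = 4.5
Binding constraints: C3, x ≥ 0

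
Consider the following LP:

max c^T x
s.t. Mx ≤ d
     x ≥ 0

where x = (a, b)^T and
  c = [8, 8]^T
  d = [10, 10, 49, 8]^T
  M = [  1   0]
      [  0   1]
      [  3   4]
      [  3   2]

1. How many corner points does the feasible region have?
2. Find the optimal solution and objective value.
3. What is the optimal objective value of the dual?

1. 3
2. a = 0, b = 4, z = 32
3. 32 (by strong duality, equal to the primal optimum)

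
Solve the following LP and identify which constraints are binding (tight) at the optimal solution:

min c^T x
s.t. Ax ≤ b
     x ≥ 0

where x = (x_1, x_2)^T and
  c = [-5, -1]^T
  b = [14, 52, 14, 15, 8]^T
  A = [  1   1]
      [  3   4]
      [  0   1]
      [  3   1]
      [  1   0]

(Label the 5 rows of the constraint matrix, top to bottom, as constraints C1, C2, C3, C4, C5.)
Optimal: x_1 = 5, x_2 = 0
Slack at optimum:
  C1: slack = 9
  C2: slack = 37
  C3: slack = 14
  C4: slack = 0 (binding)
  C5: slack = 3
  x_1 ≥ 0: x_1 = 5
  x_2 ≥ 0: x_2 = 0 (binding)
Binding constraints: C4, x_2 ≥ 0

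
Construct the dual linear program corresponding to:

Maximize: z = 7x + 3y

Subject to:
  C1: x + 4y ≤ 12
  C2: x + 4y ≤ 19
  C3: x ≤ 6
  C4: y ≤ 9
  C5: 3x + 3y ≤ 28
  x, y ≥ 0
Minimize: z = 12y1 + 19y2 + 6y3 + 9y4 + 28y5

Subject to:
  C1: -y1 - y2 - y3 - 3y5 ≤ -7
  C2: -4y1 - 4y2 - y4 - 3y5 ≤ -3
  y1, y2, y3, y4, y5 ≥ 0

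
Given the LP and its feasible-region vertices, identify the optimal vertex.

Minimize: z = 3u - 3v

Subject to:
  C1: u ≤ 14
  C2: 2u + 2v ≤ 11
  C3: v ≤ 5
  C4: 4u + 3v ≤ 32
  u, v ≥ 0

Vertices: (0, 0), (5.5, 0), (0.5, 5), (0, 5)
Evaluating z = 3u - 3v at each vertex:
  (0, 0): z = 0
  (5.5, 0): z = 16.5
  (0.5, 5): z = -13.5
  (0, 5): z = -15

The smallest value is z = -15, attained at (0, 5).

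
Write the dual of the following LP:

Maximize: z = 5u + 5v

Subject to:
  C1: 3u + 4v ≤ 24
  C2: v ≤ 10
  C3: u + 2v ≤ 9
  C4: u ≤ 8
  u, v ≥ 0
Minimize: z = 24y1 + 10y2 + 9y3 + 8y4

Subject to:
  C1: -3y1 - y3 - y4 ≤ -5
  C2: -4y1 - y2 - 2y3 ≤ -5
  y1, y2, y3, y4 ≥ 0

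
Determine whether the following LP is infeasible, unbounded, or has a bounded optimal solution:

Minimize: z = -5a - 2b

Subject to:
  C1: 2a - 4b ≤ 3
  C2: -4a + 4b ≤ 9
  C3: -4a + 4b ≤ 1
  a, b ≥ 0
Feasible point: (0, 0) satisfies every constraint, so the LP is feasible.
Direction d = (1, 1): for each constraint row a, a·d ≤ 0 —
  (2)(1) + (-4)(1) = -2 ≤ 0
  (-4)(1) + (4)(1) = 0 ≤ 0
  (-4)(1) + (4)(1) = 0 ≤ 0
and d ≥ 0, so (0, 0) + t·d stays feasible for every t ≥ 0. Along this ray z = -5a - 2b changes by -7 per unit t, so z → −∞.

Unbounded — the objective can decrease without bound over the feasible region.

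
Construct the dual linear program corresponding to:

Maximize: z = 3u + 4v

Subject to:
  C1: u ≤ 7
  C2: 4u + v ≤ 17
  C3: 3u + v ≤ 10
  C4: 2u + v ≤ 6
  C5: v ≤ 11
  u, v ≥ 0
Minimize: z = 7y1 + 17y2 + 10y3 + 6y4 + 11y5

Subject to:
  C1: -y1 - 4y2 - 3y3 - 2y4 ≤ -3
  C2: -y2 - y3 - y4 - y5 ≤ -4
  y1, y2, y3, y4, y5 ≥ 0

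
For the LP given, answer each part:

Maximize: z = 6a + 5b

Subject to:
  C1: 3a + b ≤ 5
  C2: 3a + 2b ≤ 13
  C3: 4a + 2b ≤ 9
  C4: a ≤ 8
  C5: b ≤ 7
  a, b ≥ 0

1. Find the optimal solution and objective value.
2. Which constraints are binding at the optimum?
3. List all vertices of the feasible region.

1. a = 0, b = 4.5, z = 22.5
2. C3, a ≥ 0
3. (0, 0), (1.667, 0), (0.5, 3.5), (0, 4.5)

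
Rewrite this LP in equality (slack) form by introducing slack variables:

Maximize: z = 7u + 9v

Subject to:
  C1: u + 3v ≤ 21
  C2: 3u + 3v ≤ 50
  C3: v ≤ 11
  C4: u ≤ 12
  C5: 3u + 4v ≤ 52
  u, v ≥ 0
max z = 7u + 9v

s.t.
  u + 3v + s1 = 21
  3u + 3v + s2 = 50
  v + s3 = 11
  u + s4 = 12
  3u + 4v + s5 = 52
  u, v, s1, s2, s3, s4, s5 ≥ 0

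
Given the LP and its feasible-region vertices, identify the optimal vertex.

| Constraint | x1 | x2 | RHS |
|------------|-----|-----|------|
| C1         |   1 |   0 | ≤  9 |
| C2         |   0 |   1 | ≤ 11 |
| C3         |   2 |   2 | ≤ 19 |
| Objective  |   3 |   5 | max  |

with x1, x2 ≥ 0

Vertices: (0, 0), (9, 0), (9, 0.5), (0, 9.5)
Evaluating z = 3x1 + 5x2 at each vertex:
  (0, 0): z = 0
  (9, 0): z = 27
  (9, 0.5): z = 29.5
  (0, 9.5): z = 47.5

The largest value is z = 47.5, attained at (0, 9.5).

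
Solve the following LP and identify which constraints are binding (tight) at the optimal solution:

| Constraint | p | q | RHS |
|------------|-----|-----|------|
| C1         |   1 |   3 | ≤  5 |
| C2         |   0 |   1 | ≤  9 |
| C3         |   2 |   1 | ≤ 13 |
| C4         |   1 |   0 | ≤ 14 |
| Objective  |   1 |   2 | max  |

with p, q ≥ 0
Optimal: p = 5, q = 0
Slack at optimum:
  C1: slack = 0 (binding)
  C2: slack = 9
  C3: slack = 3
  C4: slack = 9
  p ≥ 0: p = 5
  q ≥ 0: q = 0 (binding)
Binding constraints: C1, q ≥ 0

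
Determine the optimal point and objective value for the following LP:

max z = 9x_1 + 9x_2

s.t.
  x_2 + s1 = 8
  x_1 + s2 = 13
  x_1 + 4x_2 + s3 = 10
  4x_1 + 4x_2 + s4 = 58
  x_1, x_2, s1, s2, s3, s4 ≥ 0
Each vertex is the intersection of two constraint boundaries that also satisfies all remaining constraints:
  x_1 = 0 and x_2 = 0 → (0, 0)
  x_1 + 4x_2 = 10 and x_2 = 0 → (10, 0)
  x_1 + 4x_2 = 10 and x_1 = 0 → (0, 2.5)

Evaluating z = 9x_1 + 9x_2 at each vertex:
  (0, 0): z = 0
  (10, 0): z = 90
  (0, 2.5): z = 22.5

The maximum is at (10, 0) with z = 90.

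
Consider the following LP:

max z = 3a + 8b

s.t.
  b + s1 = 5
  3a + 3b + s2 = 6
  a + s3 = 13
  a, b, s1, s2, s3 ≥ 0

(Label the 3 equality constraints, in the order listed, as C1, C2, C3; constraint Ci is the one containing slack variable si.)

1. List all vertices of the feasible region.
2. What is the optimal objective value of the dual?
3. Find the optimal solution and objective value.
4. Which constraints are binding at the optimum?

1. (0, 0), (2, 0), (0, 2)
2. 16 (by strong duality, equal to the primal optimum)
3. a = 0, b = 2, z = 16
4. C2, a ≥ 0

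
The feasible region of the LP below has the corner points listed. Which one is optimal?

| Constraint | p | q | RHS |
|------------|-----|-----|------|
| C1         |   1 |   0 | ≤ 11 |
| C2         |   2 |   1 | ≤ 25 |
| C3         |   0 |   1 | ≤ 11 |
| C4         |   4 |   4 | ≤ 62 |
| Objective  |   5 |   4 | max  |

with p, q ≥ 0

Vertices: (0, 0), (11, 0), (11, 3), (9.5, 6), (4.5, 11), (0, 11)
(9.5, 6) with z = 71.5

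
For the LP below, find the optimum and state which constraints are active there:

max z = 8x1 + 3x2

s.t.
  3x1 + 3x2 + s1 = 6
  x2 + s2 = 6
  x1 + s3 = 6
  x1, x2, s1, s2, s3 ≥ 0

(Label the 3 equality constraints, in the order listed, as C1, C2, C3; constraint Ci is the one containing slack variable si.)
Optimal: x1 = 2, x2 = 0
Slack at optimum:
  C1: slack = 0 (binding)
  C2: slack = 6
  C3: slack = 4
  x1 ≥ 0: x1 = 2
  x2 ≥ 0: x2 = 0 (binding)
Binding constraints: C1, x2 ≥ 0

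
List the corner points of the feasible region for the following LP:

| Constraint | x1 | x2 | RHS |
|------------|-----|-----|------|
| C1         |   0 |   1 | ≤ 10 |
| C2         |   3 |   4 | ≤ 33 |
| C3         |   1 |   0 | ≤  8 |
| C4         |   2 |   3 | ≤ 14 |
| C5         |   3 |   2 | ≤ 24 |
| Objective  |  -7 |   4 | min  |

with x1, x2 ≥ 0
Each vertex is the intersection of two constraint boundaries that also satisfies all remaining constraints:
  x1 = 0 and x2 = 0 → (0, 0)
  2x1 + 3x2 = 14 and x2 = 0 → (7, 0)
  2x1 + 3x2 = 14 and x1 = 0 → (0, 4.667)

Vertices: (0, 0), (7, 0), (0, 4.667)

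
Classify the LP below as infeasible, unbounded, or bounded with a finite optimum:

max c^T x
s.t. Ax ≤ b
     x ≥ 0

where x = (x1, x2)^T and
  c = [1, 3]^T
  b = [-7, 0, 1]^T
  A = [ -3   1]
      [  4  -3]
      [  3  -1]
One constraint requires 3x1 - x2 ≤ 1, while the constraint -3x1 + x2 ≤ -7 is equivalent to 3x1 - x2 ≥ 7. Together they would need 7 ≤ 3x1 - x2 ≤ 1, which is impossible since 7 > 1. No point satisfies all constraints.

Infeasible — the constraint set is empty.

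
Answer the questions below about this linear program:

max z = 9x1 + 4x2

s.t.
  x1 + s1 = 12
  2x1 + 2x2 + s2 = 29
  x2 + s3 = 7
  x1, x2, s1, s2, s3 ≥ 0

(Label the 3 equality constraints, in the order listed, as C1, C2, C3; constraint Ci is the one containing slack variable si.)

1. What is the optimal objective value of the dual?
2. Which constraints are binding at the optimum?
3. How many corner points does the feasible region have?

1. 118 (by strong duality, equal to the primal optimum)
2. C1, C2
3. 5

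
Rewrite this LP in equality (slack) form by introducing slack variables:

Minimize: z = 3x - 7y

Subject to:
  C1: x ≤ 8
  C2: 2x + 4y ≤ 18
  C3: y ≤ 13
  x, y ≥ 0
min z = 3x - 7y

s.t.
  x + s1 = 8
  2x + 4y + s2 = 18
  y + s3 = 13
  x, y, s1, s2, s3 ≥ 0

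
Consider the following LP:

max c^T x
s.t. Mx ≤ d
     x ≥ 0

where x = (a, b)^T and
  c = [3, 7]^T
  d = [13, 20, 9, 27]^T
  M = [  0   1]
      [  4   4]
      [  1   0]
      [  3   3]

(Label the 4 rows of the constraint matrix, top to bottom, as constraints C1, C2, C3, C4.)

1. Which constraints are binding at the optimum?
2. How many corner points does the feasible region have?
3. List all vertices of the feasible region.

1. C2, a ≥ 0
2. 3
3. (0, 0), (5, 0), (0, 5)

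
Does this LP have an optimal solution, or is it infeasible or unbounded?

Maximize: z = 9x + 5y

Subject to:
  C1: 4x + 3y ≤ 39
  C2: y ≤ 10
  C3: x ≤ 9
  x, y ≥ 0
The point (9, 1) satisfies every constraint, so the LP is feasible; the constraints give x ≤ 9 and y ≤ 10, which with x, y ≥ 0 keep the feasible region inside a bounded box. A feasible, bounded LP attains a finite optimum at a vertex.

Evaluating z = 9x + 5y at each vertex:
  (0, 0): z = 0
  (9, 0): z = 81
  (9, 1): z = 86
  (2.25, 10): z = 70.25
  (0, 10): z = 50

Bounded optimum: z* = 86 at (9, 1).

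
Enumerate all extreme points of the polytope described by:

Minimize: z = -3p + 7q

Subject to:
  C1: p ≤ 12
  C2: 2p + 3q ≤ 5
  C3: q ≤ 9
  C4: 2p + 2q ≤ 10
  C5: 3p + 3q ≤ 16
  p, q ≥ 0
Each vertex is the intersection of two constraint boundaries that also satisfies all remaining constraints:
  p = 0 and q = 0 → (0, 0)
  2p + 3q = 5 and q = 0 → (2.5, 0)
  2p + 3q = 5 and p = 0 → (0, 1.667)

Vertices: (0, 0), (2.5, 0), (0, 1.667)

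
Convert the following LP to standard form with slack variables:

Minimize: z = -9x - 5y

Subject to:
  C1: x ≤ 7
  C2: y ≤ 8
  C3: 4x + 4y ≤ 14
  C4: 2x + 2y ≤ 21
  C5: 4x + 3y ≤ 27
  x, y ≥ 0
min z = -9x - 5y

s.t.
  x + s1 = 7
  y + s2 = 8
  4x + 4y + s3 = 14
  2x + 2y + s4 = 21
  4x + 3y + s5 = 27
  x, y, s1, s2, s3, s4, s5 ≥ 0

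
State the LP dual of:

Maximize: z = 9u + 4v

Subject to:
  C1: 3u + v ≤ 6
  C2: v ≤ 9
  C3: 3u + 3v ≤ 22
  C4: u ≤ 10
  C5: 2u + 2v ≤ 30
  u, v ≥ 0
Minimize: z = 6y1 + 9y2 + 22y3 + 10y4 + 30y5

Subject to:
  C1: -3y1 - 3y3 - y4 - 2y5 ≤ -9
  C2: -y1 - y2 - 3y3 - 2y5 ≤ -4
  y1, y2, y3, y4, y5 ≥ 0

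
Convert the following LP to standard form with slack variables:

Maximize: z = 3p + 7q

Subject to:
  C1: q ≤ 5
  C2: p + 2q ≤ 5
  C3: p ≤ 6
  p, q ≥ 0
max z = 3p + 7q

s.t.
  q + s1 = 5
  p + 2q + s2 = 5
  p + s3 = 6
  p, q, s1, s2, s3 ≥ 0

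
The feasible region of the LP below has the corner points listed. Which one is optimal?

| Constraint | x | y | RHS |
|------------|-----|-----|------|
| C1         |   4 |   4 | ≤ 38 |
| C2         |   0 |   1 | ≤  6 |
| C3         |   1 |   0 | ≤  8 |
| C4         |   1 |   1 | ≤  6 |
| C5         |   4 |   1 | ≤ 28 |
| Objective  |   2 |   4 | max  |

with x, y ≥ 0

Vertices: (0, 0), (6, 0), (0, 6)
Evaluating z = 2x + 4y at each vertex:
  (0, 0): z = 0
  (6, 0): z = 12
  (0, 6): z = 24

The largest value is z = 24, attained at (0, 6).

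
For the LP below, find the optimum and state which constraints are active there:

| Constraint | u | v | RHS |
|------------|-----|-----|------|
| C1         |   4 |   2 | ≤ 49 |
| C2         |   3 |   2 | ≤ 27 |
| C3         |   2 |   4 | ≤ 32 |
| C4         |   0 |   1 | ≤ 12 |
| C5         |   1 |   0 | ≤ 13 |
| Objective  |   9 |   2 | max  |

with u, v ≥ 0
Optimal: u = 9, v = 0
Binding: C2, v ≥ 0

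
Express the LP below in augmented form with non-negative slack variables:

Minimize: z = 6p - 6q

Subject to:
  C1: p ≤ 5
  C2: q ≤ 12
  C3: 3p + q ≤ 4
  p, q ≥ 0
min z = 6p - 6q

s.t.
  p + s1 = 5
  q + s2 = 12
  3p + q + s3 = 4
  p, q, s1, s2, s3 ≥ 0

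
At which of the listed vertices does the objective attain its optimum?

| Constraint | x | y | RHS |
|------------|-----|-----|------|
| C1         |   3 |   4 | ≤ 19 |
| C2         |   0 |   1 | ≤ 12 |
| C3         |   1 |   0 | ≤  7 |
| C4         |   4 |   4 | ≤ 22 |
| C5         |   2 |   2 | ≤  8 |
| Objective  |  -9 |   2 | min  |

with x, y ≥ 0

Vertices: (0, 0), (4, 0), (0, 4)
Evaluating z = -9x + 2y at each vertex:
  (0, 0): z = 0
  (4, 0): z = -36
  (0, 4): z = 8

The smallest value is z = -36, attained at (4, 0).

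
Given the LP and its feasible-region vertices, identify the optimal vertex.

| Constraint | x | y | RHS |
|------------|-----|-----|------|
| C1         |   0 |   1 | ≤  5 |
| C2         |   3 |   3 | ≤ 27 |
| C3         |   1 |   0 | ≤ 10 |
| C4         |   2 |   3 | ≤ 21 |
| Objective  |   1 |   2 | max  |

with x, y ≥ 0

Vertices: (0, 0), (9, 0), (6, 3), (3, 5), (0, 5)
(3, 5) with z = 13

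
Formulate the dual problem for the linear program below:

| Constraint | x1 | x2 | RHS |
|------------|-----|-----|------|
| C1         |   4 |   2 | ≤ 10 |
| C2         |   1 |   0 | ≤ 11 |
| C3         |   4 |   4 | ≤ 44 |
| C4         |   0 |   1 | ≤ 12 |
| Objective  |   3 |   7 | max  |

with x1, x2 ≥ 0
Minimize: z = 10y1 + 11y2 + 44y3 + 12y4

Subject to:
  C1: -4y1 - y2 - 4y3 ≤ -3
  C2: -2y1 - 4y3 - y4 ≤ -7
  y1, y2, y3, y4 ≥ 0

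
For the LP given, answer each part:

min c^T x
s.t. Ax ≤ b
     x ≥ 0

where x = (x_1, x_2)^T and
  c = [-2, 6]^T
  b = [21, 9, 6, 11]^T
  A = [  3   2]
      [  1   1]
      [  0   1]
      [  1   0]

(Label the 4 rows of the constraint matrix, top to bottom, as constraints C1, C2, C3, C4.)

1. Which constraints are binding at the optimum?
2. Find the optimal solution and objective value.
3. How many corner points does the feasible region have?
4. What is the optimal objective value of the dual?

1. C1, x_2 ≥ 0
2. x_1 = 7, x_2 = 0, z = -14
3. 4
4. -14 (by strong duality, equal to the primal optimum)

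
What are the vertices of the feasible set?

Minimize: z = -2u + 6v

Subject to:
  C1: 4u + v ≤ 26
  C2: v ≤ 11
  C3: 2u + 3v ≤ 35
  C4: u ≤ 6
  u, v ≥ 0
Each vertex is the intersection of two constraint boundaries that also satisfies all remaining constraints:
  u = 0 and v = 0 → (0, 0)
  u = 6 and v = 0 → (6, 0)
  4u + v = 26 and u = 6 → (6, 2)
  4u + v = 26 and 2u + 3v = 35 → (4.3, 8.8)
  v = 11 and 2u + 3v = 35 → (1, 11)
  v = 11 and u = 0 → (0, 11)

Vertices: (0, 0), (6, 0), (6, 2), (4.3, 8.8), (1, 11), (0, 11)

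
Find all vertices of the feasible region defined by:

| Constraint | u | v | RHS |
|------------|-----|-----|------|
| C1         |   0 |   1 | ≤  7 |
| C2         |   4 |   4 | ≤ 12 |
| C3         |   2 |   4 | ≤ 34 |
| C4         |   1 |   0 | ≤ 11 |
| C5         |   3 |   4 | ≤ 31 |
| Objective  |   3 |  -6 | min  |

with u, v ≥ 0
Each vertex is the intersection of two constraint boundaries that also satisfies all remaining constraints:
  u = 0 and v = 0 → (0, 0)
  4u + 4v = 12 and v = 0 → (3, 0)
  4u + 4v = 12 and u = 0 → (0, 3)

Vertices: (0, 0), (3, 0), (0, 3)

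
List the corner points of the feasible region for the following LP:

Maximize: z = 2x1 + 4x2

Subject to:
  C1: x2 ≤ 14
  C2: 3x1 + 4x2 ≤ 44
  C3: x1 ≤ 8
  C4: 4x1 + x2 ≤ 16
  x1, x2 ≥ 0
Each vertex is the intersection of two constraint boundaries that also satisfies all remaining constraints:
  x1 = 0 and x2 = 0 → (0, 0)
  4x1 + x2 = 16 and x2 = 0 → (4, 0)
  3x1 + 4x2 = 44 and 4x1 + x2 = 16 → (1.538, 9.846)
  3x1 + 4x2 = 44 and x1 = 0 → (0, 11)

Vertices: (0, 0), (4, 0), (1.538, 9.846), (0, 11)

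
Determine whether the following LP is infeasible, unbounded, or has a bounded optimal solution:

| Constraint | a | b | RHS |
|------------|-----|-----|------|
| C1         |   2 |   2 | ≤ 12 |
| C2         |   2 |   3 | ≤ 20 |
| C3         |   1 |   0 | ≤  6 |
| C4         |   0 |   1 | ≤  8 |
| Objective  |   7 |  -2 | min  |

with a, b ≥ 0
The point (0, 6) satisfies every constraint, so the LP is feasible; the constraints give a ≤ 6 and b ≤ 8, which with a, b ≥ 0 keep the feasible region inside a bounded box. A feasible, bounded LP attains a finite optimum at a vertex.

Evaluating z = 7a - 2b at each vertex:
  (0, 0): z = 0
  (6, 0): z = 42
  (0, 6): z = -12

Feasible with finite optimum z* = -12 at (0, 6).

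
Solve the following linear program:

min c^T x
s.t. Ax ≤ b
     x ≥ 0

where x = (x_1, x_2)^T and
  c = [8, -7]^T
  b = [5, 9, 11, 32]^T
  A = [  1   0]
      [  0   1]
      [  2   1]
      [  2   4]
Each vertex is the intersection of two constraint boundaries that also satisfies all remaining constraints:
  x_1 = 0 and x_2 = 0 → (0, 0)
  x_1 = 5 and x_2 = 0 → (5, 0)
  x_1 = 5 and 2x_1 + x_2 = 11 → (5, 1)
  2x_1 + x_2 = 11 and 2x_1 + 4x_2 = 32 → (2, 7)
  2x_1 + 4x_2 = 32 and x_1 = 0 → (0, 8)

Evaluating z = 8x_1 - 7x_2 at each vertex:
  (0, 0): z = 0
  (5, 0): z = 40
  (5, 1): z = 33
  (2, 7): z = -33
  (0, 8): z = -56

The minimum is at (0, 8) with z = -56.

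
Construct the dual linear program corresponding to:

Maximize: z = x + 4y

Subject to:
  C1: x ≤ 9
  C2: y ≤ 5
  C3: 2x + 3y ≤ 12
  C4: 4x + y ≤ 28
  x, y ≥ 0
Minimize: z = 9y1 + 5y2 + 12y3 + 28y4

Subject to:
  C1: -y1 - 2y3 - 4y4 ≤ -1
  C2: -y2 - 3y3 - y4 ≤ -4
  y1, y2, y3, y4 ≥ 0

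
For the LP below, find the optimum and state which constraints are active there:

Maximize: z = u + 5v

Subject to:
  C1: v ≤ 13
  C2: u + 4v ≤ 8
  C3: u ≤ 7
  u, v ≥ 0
Optimal: u = 0, v = 2
Binding: C2, u ≥ 0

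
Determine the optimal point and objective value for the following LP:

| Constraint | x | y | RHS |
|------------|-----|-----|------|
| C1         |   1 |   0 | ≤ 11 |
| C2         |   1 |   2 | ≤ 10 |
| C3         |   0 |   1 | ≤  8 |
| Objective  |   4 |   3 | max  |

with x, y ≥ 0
Each vertex is the intersection of two constraint boundaries that also satisfies all remaining constraints:
  x = 0 and y = 0 → (0, 0)
  x + 2y = 10 and y = 0 → (10, 0)
  x + 2y = 10 and x = 0 → (0, 5)

Evaluating z = 4x + 3y at each vertex:
  (0, 0): z = 0
  (10, 0): z = 40
  (0, 5): z = 15

The maximum is at (10, 0) with z = 40.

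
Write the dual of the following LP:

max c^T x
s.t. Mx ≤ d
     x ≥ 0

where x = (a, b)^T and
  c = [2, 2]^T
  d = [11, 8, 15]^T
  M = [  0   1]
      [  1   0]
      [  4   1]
Minimize: z = 11y1 + 8y2 + 15y3

Subject to:
  C1: -y2 - 4y3 ≤ -2
  C2: -y1 - y3 ≤ -2
  y1, y2, y3 ≥ 0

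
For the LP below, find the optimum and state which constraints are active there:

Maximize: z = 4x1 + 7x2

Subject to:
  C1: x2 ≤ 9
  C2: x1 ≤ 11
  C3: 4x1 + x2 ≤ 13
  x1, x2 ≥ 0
Optimal: x1 = 1, x2 = 9
Binding: C1, C3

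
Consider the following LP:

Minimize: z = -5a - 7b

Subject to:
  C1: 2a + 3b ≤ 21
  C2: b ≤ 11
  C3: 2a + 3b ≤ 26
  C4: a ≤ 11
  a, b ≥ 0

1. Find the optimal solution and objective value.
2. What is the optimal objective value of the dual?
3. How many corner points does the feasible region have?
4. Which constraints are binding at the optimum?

1. a = 10.5, b = 0, z = -52.5
2. -52.5 (by strong duality, equal to the primal optimum)
3. 3
4. C1, b ≥ 0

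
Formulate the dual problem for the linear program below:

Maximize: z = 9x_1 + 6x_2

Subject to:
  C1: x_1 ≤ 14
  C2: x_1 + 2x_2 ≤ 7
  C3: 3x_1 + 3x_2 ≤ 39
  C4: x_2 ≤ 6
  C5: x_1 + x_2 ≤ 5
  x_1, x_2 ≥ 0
Minimize: z = 14y1 + 7y2 + 39y3 + 6y4 + 5y5

Subject to:
  C1: -y1 - y2 - 3y3 - y5 ≤ -9
  C2: -2y2 - 3y3 - y4 - y5 ≤ -6
  y1, y2, y3, y4, y5 ≥ 0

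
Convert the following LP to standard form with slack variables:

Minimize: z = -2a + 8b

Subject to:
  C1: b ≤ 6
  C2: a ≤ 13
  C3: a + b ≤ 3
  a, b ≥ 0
min z = -2a + 8b

s.t.
  b + s1 = 6
  a + s2 = 13
  a + b + s3 = 3
  a, b, s1, s2, s3 ≥ 0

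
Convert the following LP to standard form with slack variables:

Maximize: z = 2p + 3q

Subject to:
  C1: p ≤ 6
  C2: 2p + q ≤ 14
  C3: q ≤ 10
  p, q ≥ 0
max z = 2p + 3q

s.t.
  p + s1 = 6
  2p + q + s2 = 14
  q + s3 = 10
  p, q, s1, s2, s3 ≥ 0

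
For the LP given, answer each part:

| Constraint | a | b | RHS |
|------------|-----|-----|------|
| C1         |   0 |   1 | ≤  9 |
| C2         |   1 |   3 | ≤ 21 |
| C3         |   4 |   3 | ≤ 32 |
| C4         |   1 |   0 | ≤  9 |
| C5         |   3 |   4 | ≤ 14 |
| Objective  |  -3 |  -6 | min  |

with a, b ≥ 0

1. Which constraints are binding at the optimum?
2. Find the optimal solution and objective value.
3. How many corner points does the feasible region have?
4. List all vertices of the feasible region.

1. C5, a ≥ 0
2. a = 0, b = 3.5, z = -21
3. 3
4. (0, 0), (4.667, 0), (0, 3.5)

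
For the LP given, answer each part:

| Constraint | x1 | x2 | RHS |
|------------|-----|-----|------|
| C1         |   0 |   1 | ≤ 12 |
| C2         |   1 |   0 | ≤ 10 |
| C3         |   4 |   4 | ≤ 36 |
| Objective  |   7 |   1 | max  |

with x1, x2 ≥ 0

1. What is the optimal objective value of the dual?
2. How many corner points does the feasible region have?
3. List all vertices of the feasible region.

1. 63 (by strong duality, equal to the primal optimum)
2. 3
3. (0, 0), (9, 0), (0, 9)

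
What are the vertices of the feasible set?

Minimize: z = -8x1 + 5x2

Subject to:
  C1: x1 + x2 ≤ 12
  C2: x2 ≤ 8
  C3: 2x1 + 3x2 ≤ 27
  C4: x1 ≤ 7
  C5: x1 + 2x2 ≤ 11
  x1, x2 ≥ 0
Each vertex is the intersection of two constraint boundaries that also satisfies all remaining constraints:
  x1 = 0 and x2 = 0 → (0, 0)
  x1 = 7 and x2 = 0 → (7, 0)
  x1 = 7 and x1 + 2x2 = 11 → (7, 2)
  x1 + 2x2 = 11 and x1 = 0 → (0, 5.5)

Vertices: (0, 0), (7, 0), (7, 2), (0, 5.5)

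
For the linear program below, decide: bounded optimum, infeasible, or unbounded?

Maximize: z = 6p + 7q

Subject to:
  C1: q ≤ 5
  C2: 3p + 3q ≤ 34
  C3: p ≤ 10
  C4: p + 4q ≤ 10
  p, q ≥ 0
The point (10, 0) satisfies every constraint, so the LP is feasible; the constraints give p ≤ 10 and q ≤ 5, which with p, q ≥ 0 keep the feasible region inside a bounded box. A feasible, bounded LP attains a finite optimum at a vertex.

Feasible with finite optimum z* = 60 at (10, 0).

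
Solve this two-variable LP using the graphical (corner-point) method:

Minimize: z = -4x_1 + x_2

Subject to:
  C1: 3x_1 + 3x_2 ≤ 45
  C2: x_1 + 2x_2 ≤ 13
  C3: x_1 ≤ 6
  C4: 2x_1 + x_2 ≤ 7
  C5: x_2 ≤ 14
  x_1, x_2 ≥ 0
x_1 = 3.5, x_2 = 0, z = -14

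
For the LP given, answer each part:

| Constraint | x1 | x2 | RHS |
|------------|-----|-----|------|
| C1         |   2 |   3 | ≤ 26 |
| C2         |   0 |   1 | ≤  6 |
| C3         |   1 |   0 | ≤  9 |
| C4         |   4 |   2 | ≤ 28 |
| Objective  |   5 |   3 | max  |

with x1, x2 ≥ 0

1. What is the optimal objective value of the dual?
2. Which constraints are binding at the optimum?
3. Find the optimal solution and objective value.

1. 38 (by strong duality, equal to the primal optimum)
2. C1, C2, C4
3. x1 = 4, x2 = 6, z = 38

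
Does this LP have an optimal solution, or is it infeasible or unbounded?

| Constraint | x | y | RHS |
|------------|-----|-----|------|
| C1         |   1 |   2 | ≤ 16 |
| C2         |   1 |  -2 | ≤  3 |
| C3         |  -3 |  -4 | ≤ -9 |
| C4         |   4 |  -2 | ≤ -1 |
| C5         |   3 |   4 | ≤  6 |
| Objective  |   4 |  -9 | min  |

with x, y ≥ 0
C5 requires 3x + 4y ≤ 6, while C3 (-3x - 4y ≤ -9) is equivalent to 3x + 4y ≥ 9. Together they would need 9 ≤ 3x + 4y ≤ 6, which is impossible since 9 > 6. No point satisfies all constraints.

The feasible region is empty; the LP is infeasible.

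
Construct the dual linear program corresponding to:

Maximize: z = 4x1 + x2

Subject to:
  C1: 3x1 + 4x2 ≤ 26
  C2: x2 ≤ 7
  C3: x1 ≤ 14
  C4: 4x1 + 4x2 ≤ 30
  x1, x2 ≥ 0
Minimize: z = 26y1 + 7y2 + 14y3 + 30y4

Subject to:
  C1: -3y1 - y3 - 4y4 ≤ -4
  C2: -4y1 - y2 - 4y4 ≤ -1
  y1, y2, y3, y4 ≥ 0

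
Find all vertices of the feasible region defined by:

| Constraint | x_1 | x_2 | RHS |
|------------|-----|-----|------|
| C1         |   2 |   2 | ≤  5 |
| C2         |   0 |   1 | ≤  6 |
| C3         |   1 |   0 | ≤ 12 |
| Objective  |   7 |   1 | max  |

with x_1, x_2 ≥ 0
Each vertex is the intersection of two constraint boundaries that also satisfies all remaining constraints:
  x_1 = 0 and x_2 = 0 → (0, 0)
  2x_1 + 2x_2 = 5 and x_2 = 0 → (2.5, 0)
  2x_1 + 2x_2 = 5 and x_1 = 0 → (0, 2.5)

Vertices: (0, 0), (2.5, 0), (0, 2.5)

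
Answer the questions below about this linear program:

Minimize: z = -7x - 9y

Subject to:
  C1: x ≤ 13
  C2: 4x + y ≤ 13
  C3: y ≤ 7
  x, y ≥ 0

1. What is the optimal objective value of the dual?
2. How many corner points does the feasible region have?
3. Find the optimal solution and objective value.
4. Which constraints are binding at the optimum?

1. -73.5 (by strong duality, equal to the primal optimum)
2. 4
3. x = 1.5, y = 7, z = -73.5
4. C2, C3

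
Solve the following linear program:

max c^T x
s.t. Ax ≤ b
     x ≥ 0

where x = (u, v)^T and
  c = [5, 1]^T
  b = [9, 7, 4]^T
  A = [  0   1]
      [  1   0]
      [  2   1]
Each vertex is the intersection of two constraint boundaries that also satisfies all remaining constraints:
  u = 0 and v = 0 → (0, 0)
  2u + v = 4 and v = 0 → (2, 0)
  2u + v = 4 and u = 0 → (0, 4)

Evaluating z = 5u + v at each vertex:
  (0, 0): z = 0
  (2, 0): z = 10
  (0, 4): z = 4

The maximum is at (2, 0) with z = 10.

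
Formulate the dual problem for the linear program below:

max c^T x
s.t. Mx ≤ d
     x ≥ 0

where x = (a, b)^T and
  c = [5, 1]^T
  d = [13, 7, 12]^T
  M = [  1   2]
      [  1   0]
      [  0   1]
Minimize: z = 13y1 + 7y2 + 12y3

Subject to:
  C1: -y1 - y2 ≤ -5
  C2: -2y1 - y3 ≤ -1
  y1, y2, y3 ≥ 0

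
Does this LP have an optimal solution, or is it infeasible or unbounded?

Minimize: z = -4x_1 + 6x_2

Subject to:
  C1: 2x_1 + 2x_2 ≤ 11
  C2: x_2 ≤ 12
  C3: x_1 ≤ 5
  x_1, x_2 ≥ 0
The point (5, 0) satisfies every constraint, so the LP is feasible; the constraints give x_1 ≤ 5 and x_2 ≤ 12, which with x_1, x_2 ≥ 0 keep the feasible region inside a bounded box. A feasible, bounded LP attains a finite optimum at a vertex.

Feasible with finite optimum z* = -20 at (5, 0).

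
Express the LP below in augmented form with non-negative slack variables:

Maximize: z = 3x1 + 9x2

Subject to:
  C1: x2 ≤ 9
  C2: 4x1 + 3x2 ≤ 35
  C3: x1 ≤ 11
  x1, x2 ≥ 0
max z = 3x1 + 9x2

s.t.
  x2 + s1 = 9
  4x1 + 3x2 + s2 = 35
  x1 + s3 = 11
  x1, x2, s1, s2, s3 ≥ 0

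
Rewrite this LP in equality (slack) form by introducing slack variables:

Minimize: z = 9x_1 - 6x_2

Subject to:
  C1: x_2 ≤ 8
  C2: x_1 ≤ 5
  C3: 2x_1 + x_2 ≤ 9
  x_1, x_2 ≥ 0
min z = 9x_1 - 6x_2

s.t.
  x_2 + s1 = 8
  x_1 + s2 = 5
  2x_1 + x_2 + s3 = 9
  x_1, x_2, s1, s2, s3 ≥ 0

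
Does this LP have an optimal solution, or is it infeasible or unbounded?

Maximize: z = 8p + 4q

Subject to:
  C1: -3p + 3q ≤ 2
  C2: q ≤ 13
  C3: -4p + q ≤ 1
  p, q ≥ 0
Feasible point: (0, 0) satisfies every constraint, so the LP is feasible.
Direction d = (1, 0): for each constraint row a, a·d ≤ 0 —
  (-3)(1) + (3)(0) = -3 ≤ 0
  (0)(1) + (1)(0) = 0 ≤ 0
  (-4)(1) + (1)(0) = -4 ≤ 0
and d ≥ 0, so (0, 0) + t·d stays feasible for every t ≥ 0. Along this ray z = 8p + 4q changes by 8 per unit t, so z → +∞.

Unbounded — the objective can increase without bound over the feasible region.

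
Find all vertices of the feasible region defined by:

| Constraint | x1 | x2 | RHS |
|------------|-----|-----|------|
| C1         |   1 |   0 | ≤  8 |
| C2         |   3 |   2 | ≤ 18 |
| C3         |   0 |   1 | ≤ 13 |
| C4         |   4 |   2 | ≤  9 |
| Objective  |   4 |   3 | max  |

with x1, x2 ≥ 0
Each vertex is the intersection of two constraint boundaries that also satisfies all remaining constraints:
  x1 = 0 and x2 = 0 → (0, 0)
  4x1 + 2x2 = 9 and x2 = 0 → (2.25, 0)
  4x1 + 2x2 = 9 and x1 = 0 → (0, 4.5)

Vertices: (0, 0), (2.25, 0), (0, 4.5)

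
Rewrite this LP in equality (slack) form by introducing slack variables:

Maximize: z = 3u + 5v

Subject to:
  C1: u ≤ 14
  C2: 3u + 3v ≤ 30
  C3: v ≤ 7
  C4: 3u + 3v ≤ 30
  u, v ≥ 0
max z = 3u + 5v

s.t.
  u + s1 = 14
  3u + 3v + s2 = 30
  v + s3 = 7
  3u + 3v + s4 = 30
  u, v, s1, s2, s3, s4 ≥ 0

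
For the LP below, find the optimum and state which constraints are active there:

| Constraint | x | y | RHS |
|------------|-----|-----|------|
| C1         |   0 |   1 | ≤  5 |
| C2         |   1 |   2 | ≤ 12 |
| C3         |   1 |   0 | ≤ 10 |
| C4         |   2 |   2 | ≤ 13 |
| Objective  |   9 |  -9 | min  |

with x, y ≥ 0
Optimal: x = 0, y = 5
Slack at optimum:
  C1: slack = 0 (binding)
  C2: slack = 2
  C3: slack = 10
  C4: slack = 3
  x ≥ 0: x = 0 (binding)
  y ≥ 0: y = 5
Binding constraints: C1, x ≥ 0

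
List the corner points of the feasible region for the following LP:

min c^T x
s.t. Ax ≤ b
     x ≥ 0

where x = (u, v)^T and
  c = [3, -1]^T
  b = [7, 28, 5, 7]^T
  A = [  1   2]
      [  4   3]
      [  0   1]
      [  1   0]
Each vertex is the intersection of two constraint boundaries that also satisfies all remaining constraints:
  u = 0 and v = 0 → (0, 0)
  u + 2v = 7 and 4u + 3v = 28 → (7, 0)
  u + 2v = 7 and u = 0 → (0, 3.5)

Vertices: (0, 0), (7, 0), (0, 3.5)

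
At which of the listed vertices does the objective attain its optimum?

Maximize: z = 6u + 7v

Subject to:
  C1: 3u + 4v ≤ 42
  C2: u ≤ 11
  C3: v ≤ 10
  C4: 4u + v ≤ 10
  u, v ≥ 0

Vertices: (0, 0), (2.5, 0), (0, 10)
(0, 10) with z = 70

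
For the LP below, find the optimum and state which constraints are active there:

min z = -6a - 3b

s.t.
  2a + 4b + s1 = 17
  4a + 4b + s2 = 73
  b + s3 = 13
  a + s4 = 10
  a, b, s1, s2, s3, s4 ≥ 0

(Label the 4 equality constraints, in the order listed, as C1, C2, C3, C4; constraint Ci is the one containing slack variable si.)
Optimal: a = 8.5, b = 0
Slack at optimum:
  C1: slack = 0 (binding)
  C2: slack = 39
  C3: slack = 13
  C4: slack = 1.5
  a ≥ 0: a = 8.5
  b ≥ 0: b = 0 (binding)
Binding constraints: C1, b ≥ 0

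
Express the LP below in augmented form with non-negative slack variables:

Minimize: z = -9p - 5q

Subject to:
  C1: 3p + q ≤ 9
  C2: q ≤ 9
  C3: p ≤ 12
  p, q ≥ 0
min z = -9p - 5q

s.t.
  3p + q + s1 = 9
  q + s2 = 9
  p + s3 = 12
  p, q, s1, s2, s3 ≥ 0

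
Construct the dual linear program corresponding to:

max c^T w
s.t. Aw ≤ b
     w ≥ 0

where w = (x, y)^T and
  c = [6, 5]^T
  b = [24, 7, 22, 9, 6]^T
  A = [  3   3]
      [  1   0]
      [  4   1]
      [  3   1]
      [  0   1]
Minimize: z = 24y1 + 7y2 + 22y3 + 9y4 + 6y5

Subject to:
  C1: -3y1 - y2 - 4y3 - 3y4 ≤ -6
  C2: -3y1 - y3 - y4 - y5 ≤ -5
  y1, y2, y3, y4, y5 ≥ 0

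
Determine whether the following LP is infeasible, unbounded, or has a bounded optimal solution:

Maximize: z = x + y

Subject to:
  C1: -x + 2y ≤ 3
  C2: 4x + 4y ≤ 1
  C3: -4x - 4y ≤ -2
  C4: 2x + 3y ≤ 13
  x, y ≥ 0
C2 requires 4x + 4y ≤ 1, while C3 (-4x - 4y ≤ -2) is equivalent to 4x + 4y ≥ 2. Together they would need 2 ≤ 4x + 4y ≤ 1, which is impossible since 2 > 1. No point satisfies all constraints.

Infeasible — the constraint set is empty.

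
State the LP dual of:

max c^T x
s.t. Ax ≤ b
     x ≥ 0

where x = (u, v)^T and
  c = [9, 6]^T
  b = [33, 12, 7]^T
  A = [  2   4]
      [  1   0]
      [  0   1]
Minimize: z = 33y1 + 12y2 + 7y3

Subject to:
  C1: -2y1 - y2 ≤ -9
  C2: -4y1 - y3 ≤ -6
  y1, y2, y3 ≥ 0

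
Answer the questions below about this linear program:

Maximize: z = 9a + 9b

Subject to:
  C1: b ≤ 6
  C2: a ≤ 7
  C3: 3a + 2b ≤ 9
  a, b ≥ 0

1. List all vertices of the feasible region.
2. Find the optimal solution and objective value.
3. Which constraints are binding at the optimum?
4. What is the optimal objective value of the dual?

1. (0, 0), (3, 0), (0, 4.5)
2. a = 0, b = 4.5, z = 40.5
3. C3, a ≥ 0
4. 40.5 (by strong duality, equal to the primal optimum)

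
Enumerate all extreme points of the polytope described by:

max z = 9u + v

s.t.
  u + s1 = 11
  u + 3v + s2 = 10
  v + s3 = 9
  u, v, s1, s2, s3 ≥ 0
Each vertex is the intersection of two constraint boundaries that also satisfies all remaining constraints:
  u = 0 and v = 0 → (0, 0)
  u + 3v = 10 and v = 0 → (10, 0)
  u + 3v = 10 and u = 0 → (0, 3.333)

Vertices: (0, 0), (10, 0), (0, 3.333)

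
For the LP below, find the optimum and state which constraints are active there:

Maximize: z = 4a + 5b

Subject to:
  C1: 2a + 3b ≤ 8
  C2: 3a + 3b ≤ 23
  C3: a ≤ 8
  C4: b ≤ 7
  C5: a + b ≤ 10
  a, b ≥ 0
Optimal: a = 4, b = 0
Binding: C1, b ≥ 0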